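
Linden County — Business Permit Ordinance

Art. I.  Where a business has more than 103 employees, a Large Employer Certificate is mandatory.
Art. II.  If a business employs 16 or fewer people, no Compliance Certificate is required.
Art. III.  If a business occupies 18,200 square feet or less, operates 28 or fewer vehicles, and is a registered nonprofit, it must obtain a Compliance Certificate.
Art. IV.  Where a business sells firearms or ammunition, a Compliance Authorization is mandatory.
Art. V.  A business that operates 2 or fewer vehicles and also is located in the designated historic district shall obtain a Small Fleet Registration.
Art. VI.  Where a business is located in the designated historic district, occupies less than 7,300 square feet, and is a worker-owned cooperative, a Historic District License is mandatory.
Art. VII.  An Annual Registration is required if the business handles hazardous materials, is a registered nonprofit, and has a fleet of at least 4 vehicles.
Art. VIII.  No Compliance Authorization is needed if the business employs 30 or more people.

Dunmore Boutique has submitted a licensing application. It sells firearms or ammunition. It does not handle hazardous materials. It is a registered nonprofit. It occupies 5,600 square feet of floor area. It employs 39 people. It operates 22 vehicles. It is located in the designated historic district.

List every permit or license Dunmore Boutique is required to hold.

Compliance Certificate

Art. I. employees 39 ≤ 103 → Large Employer Certificate not required.
Art. II. employees 39 > 16 → Compliance Certificate exemption does not apply.
Art. III. floor area 5,600 square feet ≤ 18,200 square feet; vehicles 22 ≤ 28; is a registered nonprofit → Compliance Certificate required.
Art. IV. sells firearms or ammunition → Compliance Authorization required.
Art. V. vehicles 22 > 2; is located in the designated historic district → Small Fleet Registration not required.
Art. VI. is located in the designated historic district; floor area 5,600 square feet < 7,300 square feet; is a registered nonprofit (not: is a worker-owned cooperative) → Historic District License not required.
Art. VII. does not handle hazardous materials; is a registered nonprofit; vehicles 22 ≥ 4 → Annual Registration not required.
Art. VIII. employees 39 ≥ 30 → exempt from Compliance Authorization.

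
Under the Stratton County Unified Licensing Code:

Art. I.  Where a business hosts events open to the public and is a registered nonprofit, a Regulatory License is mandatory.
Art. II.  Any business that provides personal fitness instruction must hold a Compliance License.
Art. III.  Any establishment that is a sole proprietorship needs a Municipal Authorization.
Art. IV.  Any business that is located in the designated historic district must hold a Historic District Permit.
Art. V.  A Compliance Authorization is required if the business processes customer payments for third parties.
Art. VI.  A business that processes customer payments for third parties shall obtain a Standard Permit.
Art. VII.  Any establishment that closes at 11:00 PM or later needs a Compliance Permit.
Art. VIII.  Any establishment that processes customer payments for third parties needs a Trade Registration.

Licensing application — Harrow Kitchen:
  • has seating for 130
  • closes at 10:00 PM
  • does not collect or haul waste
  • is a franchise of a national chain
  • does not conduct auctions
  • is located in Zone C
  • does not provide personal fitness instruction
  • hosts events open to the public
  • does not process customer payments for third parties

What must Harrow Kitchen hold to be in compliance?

Art. I. hosts events open to the public; is a franchise of a national chain (not: is a registered nonprofit) → Regulatory License not required.
Art. II. does not provide personal fitness instruction → Compliance License not required.
Art. III. is a franchise of a national chain (not: is a sole proprietorship) → Municipal Authorization not required.
Art. IV. is located in Zone C (not: is located in the designated historic district) → Historic District Permit not required.
Art. V. does not process customer payments for third parties → Compliance Authorization not required.
Art. VI. does not process customer payments for third parties → Standard Permit not required.
Art. VII. closes 10:00 PM, at/before 11:00 PM → Compliance Permit not required.
Art. VIII. does not process customer payments for third parties → Trade Registration not required.

None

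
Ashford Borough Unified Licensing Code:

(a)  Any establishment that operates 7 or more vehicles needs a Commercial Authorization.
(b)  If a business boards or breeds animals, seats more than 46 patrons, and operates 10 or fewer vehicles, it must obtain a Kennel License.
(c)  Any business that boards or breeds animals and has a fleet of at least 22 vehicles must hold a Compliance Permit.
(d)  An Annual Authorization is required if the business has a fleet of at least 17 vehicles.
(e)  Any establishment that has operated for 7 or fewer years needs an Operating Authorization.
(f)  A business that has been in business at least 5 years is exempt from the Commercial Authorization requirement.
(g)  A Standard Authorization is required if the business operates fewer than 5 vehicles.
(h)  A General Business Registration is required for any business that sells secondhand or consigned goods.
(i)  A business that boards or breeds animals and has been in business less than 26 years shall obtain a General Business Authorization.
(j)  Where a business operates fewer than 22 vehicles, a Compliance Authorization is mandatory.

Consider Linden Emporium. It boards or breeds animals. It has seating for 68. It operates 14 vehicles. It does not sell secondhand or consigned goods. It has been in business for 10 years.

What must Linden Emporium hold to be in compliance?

Compliance Authorization, General Business Authorization

(a) vehicles 14 ≥ 7 → Commercial Authorization required.
(b) boards or breeds animals; seating 68 > 46; vehicles 14 > 10 → Kennel License not required.
(c) boards or breeds animals; vehicles 14 < 22 → Compliance Permit not required.
(d) vehicles 14 < 17 → Annual Authorization not required.
(e) years in business 10 > 7 → Operating Authorization not required.
(f) years in business 10 ≥ 5 → exempt from Commercial Authorization.
(g) vehicles 14 ≥ 5 → Standard Authorization not required.
(h) does not sell secondhand or consigned goods → General Business Registration not required.
(i) boards or breeds animals; years in business 10 < 26 → General Business Authorization required.
(j) vehicles 14 < 22 → Compliance Authorization required.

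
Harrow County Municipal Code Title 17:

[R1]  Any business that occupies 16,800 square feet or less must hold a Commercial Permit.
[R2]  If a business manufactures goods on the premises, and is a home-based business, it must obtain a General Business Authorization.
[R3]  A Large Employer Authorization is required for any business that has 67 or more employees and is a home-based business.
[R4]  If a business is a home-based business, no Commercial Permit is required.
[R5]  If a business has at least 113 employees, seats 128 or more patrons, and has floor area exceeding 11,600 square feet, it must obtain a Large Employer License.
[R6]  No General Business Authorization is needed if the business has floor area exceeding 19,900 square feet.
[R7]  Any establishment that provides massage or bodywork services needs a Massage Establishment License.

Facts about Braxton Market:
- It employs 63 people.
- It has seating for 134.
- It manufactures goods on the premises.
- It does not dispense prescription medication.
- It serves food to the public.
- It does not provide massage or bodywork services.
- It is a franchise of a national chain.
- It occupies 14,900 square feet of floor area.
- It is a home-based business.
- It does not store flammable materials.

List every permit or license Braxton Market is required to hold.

General Business Authorization

[R1] floor area 14,900 square feet ≤ 16,800 square feet → Commercial Permit required.
[R2] manufactures goods on the premises; is a home-based business → General Business Authorization required.
[R3] employees 63 < 67; is a home-based business → Large Employer Authorization not required.
[R4] is a home-based business → exempt from Commercial Permit.
[R5] employees 63 < 113; seating 134 ≥ 128; floor area 14,900 square feet > 11,600 square feet → Large Employer License not required.
[R6] floor area 14,900 square feet ≤ 19,900 square feet → General Business Authorization exemption does not apply.
[R7] does not provide massage or bodywork services → Massage Establishment License not required.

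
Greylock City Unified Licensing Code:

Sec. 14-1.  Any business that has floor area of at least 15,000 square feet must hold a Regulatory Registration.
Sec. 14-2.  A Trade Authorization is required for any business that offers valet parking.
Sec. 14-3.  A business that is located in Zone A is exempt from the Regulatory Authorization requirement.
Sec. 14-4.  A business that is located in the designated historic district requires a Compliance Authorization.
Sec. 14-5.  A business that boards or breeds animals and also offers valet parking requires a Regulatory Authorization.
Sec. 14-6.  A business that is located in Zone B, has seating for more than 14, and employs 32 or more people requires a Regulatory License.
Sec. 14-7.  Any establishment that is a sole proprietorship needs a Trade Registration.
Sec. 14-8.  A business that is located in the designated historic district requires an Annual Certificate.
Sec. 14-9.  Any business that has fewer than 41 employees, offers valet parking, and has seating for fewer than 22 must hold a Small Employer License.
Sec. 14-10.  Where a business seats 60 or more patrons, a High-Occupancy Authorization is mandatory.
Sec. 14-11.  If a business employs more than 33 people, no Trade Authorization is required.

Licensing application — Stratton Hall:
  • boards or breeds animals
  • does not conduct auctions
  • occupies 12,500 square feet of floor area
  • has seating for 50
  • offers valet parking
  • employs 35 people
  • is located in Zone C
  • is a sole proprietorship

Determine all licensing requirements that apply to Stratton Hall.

Regulatory Authorization, Trade Registration

Sec. 14-1. floor area 12,500 square feet < 15,000 square feet → Regulatory Registration not required.
Sec. 14-2. offers valet parking → Trade Authorization required.
Sec. 14-3. is located in Zone C (not: is located in Zone A) → Regulatory Authorization exemption does not apply.
Sec. 14-4. is located in Zone C (not: is located in the designated historic district) → Compliance Authorization not required.
Sec. 14-5. boards or breeds animals; offers valet parking → Regulatory Authorization required.
Sec. 14-6. is located in Zone C (not: is located in Zone B); seating 50 > 14; employees 35 ≥ 32 → Regulatory License not required.
Sec. 14-7. is a sole proprietorship → Trade Registration required.
Sec. 14-8. is located in Zone C (not: is located in the designated historic district) → Annual Certificate not required.
Sec. 14-9. employees 35 < 41; offers valet parking; seating 50 ≥ 22 → Small Employer License not required.
Sec. 14-10. seating 50 < 60 → High-Occupancy Authorization not required.
Sec. 14-11. employees 35 > 33 → exempt from Trade Authorization.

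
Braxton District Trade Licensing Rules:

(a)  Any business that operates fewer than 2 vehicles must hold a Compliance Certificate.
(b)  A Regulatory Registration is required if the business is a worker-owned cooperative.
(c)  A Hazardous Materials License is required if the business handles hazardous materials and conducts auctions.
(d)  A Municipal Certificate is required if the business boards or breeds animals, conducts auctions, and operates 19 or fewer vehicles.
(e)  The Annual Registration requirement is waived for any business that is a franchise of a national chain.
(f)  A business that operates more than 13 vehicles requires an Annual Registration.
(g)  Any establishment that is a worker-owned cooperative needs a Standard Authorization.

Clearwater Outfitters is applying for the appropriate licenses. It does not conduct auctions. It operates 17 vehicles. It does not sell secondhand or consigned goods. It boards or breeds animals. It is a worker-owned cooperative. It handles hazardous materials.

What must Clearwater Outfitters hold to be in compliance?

Annual Registration, Regulatory Registration, Standard Authorization

(a) vehicles 17 ≥ 2 → Compliance Certificate not required.
(b) is a worker-owned cooperative → Regulatory Registration required.
(c) handles hazardous materials; does not conduct auctions → Hazardous Materials License not required.
(d) boards or breeds animals; does not conduct auctions; vehicles 17 ≤ 19 → Municipal Certificate not required.
(e) is a worker-owned cooperative (not: is a franchise of a national chain) → Annual Registration exemption does not apply.
(f) vehicles 17 > 13 → Annual Registration required.
(g) is a worker-owned cooperative → Standard Authorization required.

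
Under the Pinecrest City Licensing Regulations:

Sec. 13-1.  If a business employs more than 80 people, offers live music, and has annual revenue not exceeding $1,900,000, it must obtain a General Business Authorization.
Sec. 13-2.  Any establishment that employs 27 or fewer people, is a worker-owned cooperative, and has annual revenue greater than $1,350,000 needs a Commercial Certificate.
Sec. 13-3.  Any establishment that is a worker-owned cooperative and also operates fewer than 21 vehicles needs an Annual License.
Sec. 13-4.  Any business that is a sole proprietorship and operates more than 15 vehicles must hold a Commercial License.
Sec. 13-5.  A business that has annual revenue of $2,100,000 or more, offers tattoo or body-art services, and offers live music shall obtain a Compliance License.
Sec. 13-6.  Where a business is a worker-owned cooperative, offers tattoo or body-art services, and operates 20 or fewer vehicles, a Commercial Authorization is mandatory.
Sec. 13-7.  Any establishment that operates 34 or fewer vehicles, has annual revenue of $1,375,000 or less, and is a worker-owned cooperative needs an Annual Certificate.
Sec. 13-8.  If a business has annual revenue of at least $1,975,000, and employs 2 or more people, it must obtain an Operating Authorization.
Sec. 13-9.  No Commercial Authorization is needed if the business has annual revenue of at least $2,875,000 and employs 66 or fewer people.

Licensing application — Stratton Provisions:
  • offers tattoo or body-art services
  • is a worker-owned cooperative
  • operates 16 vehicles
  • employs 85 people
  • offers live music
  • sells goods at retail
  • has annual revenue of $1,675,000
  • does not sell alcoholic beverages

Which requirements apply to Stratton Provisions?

Sec. 13-1. employees 85 > 80; offers live music; revenue $1,675,000 ≤ $1,900,000 → General Business Authorization required.
Sec. 13-2. employees 85 > 27; is a worker-owned cooperative; revenue $1,675,000 > $1,350,000 → Commercial Certificate not required.
Sec. 13-3. is a worker-owned cooperative; vehicles 16 < 21 → Annual License required.
Sec. 13-4. is a worker-owned cooperative (not: is a sole proprietorship); vehicles 16 > 15 → Commercial License not required.
Sec. 13-5. revenue $1,675,000 < $2,100,000; offers tattoo or body-art services; offers live music → Compliance License not required.
Sec. 13-6. is a worker-owned cooperative; offers tattoo or body-art services; vehicles 16 ≤ 20 → Commercial Authorization required.
Sec. 13-7. vehicles 16 ≤ 34; revenue $1,675,000 > $1,375,000; is a worker-owned cooperative → Annual Certificate not required.
Sec. 13-8. revenue $1,675,000 < $1,975,000; employees 85 ≥ 2 → Operating Authorization not required.
Sec. 13-9. revenue $1,675,000 < $2,875,000; employees 85 > 66 → Commercial Authorization exemption does not apply.

Annual License, Commercial Authorization, General Business Authorization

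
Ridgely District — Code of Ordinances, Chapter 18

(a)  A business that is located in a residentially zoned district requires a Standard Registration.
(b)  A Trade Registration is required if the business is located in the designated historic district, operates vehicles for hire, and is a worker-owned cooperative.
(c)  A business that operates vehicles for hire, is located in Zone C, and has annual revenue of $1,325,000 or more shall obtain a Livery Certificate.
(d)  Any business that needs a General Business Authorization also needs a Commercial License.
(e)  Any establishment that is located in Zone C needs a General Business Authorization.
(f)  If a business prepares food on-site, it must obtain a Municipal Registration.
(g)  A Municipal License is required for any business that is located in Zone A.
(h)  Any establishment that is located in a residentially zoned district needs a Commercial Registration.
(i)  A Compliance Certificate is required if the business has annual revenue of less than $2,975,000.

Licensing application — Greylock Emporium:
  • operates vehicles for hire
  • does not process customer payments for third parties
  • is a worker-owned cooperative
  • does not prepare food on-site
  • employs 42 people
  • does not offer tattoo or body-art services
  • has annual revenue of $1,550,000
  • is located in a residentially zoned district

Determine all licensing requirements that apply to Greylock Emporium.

Commercial Registration, Compliance Certificate, Standard Registration

(a) is located in a residentially zoned district → Standard Registration required.
(b) is located in a residentially zoned district (not: is located in the designated historic district); operates vehicles for hire; is a worker-owned cooperative → Trade Registration not required.
(c) operates vehicles for hire; is located in a residentially zoned district (not: is located in Zone C); revenue $1,550,000 ≥ $1,325,000 → Livery Certificate not required.
(d) General Business Authorization is not required → no effect.
(e) is located in a residentially zoned district (not: is located in Zone C) → General Business Authorization not required.
(f) does not prepare food on-site → Municipal Registration not required.
(g) is located in a residentially zoned district (not: is located in Zone A) → Municipal License not required.
(h) is located in a residentially zoned district → Commercial Registration required.
(i) revenue $1,550,000 < $2,975,000 → Compliance Certificate required.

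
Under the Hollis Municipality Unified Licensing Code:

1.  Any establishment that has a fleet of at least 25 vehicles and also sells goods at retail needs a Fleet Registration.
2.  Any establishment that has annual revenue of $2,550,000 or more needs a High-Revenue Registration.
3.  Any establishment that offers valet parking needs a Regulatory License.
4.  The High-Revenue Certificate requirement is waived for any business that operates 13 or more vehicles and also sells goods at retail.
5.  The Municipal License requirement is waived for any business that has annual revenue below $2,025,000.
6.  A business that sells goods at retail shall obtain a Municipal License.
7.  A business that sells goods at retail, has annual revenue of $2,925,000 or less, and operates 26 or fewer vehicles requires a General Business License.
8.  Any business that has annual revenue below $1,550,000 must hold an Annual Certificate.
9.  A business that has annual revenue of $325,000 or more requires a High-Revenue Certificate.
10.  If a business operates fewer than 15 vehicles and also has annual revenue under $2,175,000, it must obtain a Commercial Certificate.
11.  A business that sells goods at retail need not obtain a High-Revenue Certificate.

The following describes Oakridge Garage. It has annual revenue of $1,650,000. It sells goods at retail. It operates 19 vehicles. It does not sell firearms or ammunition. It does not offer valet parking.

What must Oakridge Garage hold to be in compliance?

General Business License

1. vehicles 19 < 25; sells goods at retail → Fleet Registration not required.
2. revenue $1,650,000 < $2,550,000 → High-Revenue Registration not required.
3. does not offer valet parking → Regulatory License not required.
4. vehicles 19 ≥ 13; sells goods at retail → exempt from High-Revenue Certificate.
5. revenue $1,650,000 < $2,025,000 → exempt from Municipal License.
6. sells goods at retail → Municipal License required.
7. sells goods at retail; revenue $1,650,000 ≤ $2,925,000; vehicles 19 ≤ 26 → General Business License required.
8. revenue $1,650,000 ≥ $1,550,000 → Annual Certificate not required.
9. revenue $1,650,000 ≥ $325,000 → High-Revenue Certificate required.
10. vehicles 19 ≥ 15; revenue $1,650,000 < $2,175,000 → Commercial Certificate not required.
11. sells goods at retail → exempt from High-Revenue Certificate.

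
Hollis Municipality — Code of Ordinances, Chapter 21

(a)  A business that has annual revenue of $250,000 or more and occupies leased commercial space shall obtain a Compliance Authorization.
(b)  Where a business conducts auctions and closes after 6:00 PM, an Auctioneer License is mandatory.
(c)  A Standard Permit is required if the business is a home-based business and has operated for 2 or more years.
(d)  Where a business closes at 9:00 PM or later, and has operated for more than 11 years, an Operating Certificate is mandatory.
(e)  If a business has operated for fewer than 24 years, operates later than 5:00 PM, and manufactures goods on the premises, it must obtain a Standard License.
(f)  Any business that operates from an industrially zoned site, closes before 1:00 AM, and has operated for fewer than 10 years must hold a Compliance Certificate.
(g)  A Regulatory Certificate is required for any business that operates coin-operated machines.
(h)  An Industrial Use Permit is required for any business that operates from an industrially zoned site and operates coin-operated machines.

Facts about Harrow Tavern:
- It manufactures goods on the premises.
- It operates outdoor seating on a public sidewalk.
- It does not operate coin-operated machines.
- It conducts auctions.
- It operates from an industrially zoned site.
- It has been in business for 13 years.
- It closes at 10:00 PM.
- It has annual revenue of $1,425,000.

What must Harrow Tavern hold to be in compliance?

(a) revenue $1,425,000 ≥ $250,000; operates from an industrially zoned site (not: occupies leased commercial space) → Compliance Authorization not required.
(b) conducts auctions; closes 10:00 PM, after 6:00 PM → Auctioneer License required.
(c) operates from an industrially zoned site (not: is a home-based business); years in business 13 ≥ 2 → Standard Permit not required.
(d) closes 10:00 PM, after 9:00 PM; years in business 13 > 11 → Operating Certificate required.
(e) years in business 13 < 24; closes 10:00 PM, after 5:00 PM; manufactures goods on the premises → Standard License required.
(f) operates from an industrially zoned site; closes 10:00 PM, at/before 1:00 AM; years in business 13 ≥ 10 → Compliance Certificate not required.
(g) does not operate coin-operated machines → Regulatory Certificate not required.
(h) operates from an industrially zoned site; does not operate coin-operated machines → Industrial Use Permit not required.

Auctioneer License, Operating Certificate, Standard License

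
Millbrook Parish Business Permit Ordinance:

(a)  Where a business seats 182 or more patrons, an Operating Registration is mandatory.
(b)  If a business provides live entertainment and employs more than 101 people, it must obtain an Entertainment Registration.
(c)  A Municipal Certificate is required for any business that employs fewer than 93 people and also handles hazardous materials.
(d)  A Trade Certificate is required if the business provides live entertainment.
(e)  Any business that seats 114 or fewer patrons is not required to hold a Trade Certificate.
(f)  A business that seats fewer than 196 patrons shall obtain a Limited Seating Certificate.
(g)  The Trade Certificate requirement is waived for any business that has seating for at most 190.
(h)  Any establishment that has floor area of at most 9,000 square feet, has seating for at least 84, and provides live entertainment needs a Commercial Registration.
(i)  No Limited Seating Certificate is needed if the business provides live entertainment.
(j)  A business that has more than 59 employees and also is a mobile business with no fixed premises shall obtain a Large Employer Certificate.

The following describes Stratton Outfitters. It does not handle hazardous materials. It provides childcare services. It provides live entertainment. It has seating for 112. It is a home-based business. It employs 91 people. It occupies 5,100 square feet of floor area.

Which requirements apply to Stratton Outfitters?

Commercial Registration

(a) seating 112 < 182 → Operating Registration not required.
(b) provides live entertainment; employees 91 ≤ 101 → Entertainment Registration not required.
(c) employees 91 < 93; does not handle hazardous materials → Municipal Certificate not required.
(d) provides live entertainment → Trade Certificate required.
(e) seating 112 ≤ 114 → exempt from Trade Certificate.
(f) seating 112 < 196 → Limited Seating Certificate required.
(g) seating 112 ≤ 190 → exempt from Trade Certificate.
(h) floor area 5,100 square feet ≤ 9,000 square feet; seating 112 ≥ 84; provides live entertainment → Commercial Registration required.
(i) provides live entertainment → exempt from Limited Seating Certificate.
(j) employees 91 > 59; is a home-based business (not: is a mobile business with no fixed premises) → Large Employer Certificate not required.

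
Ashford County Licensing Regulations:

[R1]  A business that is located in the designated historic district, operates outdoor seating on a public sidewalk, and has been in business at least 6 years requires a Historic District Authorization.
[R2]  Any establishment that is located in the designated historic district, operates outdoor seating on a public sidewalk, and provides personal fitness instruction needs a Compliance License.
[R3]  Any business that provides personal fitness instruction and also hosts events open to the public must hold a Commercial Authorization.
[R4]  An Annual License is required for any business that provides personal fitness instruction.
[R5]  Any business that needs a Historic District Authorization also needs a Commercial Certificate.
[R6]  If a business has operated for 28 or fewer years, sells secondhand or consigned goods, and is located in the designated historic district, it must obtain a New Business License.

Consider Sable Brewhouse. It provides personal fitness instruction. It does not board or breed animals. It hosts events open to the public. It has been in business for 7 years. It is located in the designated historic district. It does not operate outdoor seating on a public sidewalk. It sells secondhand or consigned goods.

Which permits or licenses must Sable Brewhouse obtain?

[R1] is located in the designated historic district; does not operate outdoor seating on a public sidewalk; years in business 7 ≥ 6 → Historic District Authorization not required.
[R2] is located in the designated historic district; does not operate outdoor seating on a public sidewalk; provides personal fitness instruction → Compliance License not required.
[R3] provides personal fitness instruction; hosts events open to the public → Commercial Authorization required.
[R4] provides personal fitness instruction → Annual License required.
[R5] Historic District Authorization is not required → no effect.
[R6] years in business 7 ≤ 28; sells secondhand or consigned goods; is located in the designated historic district → New Business License required.

Annual License, Commercial Authorization, New Business License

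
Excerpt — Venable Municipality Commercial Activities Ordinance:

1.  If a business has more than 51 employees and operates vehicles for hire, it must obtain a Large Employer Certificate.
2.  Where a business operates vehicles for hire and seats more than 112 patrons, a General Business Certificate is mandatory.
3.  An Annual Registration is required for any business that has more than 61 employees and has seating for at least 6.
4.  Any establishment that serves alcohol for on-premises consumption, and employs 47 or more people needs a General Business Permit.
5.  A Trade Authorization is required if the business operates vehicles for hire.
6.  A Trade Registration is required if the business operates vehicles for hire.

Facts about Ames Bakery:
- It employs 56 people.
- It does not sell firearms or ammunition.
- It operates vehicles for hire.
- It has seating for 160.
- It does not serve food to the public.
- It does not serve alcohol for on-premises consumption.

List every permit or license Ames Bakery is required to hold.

General Business Certificate, Large Employer Certificate, Trade Authorization, Trade Registration

1. employees 56 > 51; operates vehicles for hire → Large Employer Certificate required.
2. operates vehicles for hire; seating 160 > 112 → General Business Certificate required.
3. employees 56 ≤ 61; seating 160 ≥ 6 → Annual Registration not required.
4. does not serve alcohol for on-premises consumption; employees 56 ≥ 47 → General Business Permit not required.
5. operates vehicles for hire → Trade Authorization required.
6. operates vehicles for hire → Trade Registration required.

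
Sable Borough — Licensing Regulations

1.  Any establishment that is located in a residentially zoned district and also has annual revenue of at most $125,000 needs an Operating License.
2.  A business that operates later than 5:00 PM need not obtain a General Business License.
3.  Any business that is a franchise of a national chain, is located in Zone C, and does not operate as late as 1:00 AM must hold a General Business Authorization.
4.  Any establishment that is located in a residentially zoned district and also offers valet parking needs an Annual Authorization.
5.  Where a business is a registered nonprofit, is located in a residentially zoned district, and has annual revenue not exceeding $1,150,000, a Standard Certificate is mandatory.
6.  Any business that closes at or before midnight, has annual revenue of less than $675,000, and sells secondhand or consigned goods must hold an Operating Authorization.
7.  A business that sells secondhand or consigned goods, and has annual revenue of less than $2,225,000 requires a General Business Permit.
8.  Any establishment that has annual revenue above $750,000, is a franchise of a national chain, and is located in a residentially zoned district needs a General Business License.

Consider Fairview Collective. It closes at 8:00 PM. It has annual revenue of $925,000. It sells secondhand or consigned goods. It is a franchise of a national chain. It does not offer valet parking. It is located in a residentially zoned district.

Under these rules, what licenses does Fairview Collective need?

1. is located in a residentially zoned district; revenue $925,000 > $125,000 → Operating License not required.
2. closes 8:00 PM, after 5:00 PM → exempt from General Business License.
3. is a franchise of a national chain; is located in a residentially zoned district (not: is located in Zone C); closes 8:00 PM, at/before 1:00 AM → General Business Authorization not required.
4. is located in a residentially zoned district; does not offer valet parking → Annual Authorization not required.
5. is a franchise of a national chain (not: is a registered nonprofit); is located in a residentially zoned district; revenue $925,000 ≤ $1,150,000 → Standard Certificate not required.
6. closes 8:00 PM, at/before midnight; revenue $925,000 ≥ $675,000; sells secondhand or consigned goods → Operating Authorization not required.
7. sells secondhand or consigned goods; revenue $925,000 < $2,225,000 → General Business Permit required.
8. revenue $925,000 > $750,000; is a franchise of a national chain; is located in a residentially zoned district → General Business License required.

General Business Permit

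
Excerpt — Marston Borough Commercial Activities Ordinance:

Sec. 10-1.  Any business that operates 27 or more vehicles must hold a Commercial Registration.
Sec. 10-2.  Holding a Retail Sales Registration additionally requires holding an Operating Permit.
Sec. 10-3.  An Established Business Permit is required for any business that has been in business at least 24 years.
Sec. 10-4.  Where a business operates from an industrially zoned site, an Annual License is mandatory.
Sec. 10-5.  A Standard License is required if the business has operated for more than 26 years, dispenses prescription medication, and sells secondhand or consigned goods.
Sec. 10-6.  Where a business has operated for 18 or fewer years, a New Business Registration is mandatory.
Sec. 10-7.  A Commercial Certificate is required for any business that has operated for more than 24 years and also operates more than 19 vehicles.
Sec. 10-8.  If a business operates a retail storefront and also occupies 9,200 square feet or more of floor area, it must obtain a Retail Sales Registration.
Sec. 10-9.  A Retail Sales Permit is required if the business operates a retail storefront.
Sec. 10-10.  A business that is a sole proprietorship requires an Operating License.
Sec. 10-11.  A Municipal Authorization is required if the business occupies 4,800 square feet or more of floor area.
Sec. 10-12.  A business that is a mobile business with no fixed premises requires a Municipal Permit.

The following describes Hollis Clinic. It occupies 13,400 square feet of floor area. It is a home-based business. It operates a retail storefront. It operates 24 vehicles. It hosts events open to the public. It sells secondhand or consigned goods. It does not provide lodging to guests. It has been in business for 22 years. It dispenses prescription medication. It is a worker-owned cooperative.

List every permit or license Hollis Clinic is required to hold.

Municipal Authorization, Operating Permit, Retail Sales Permit, Retail Sales Registration

Sec. 10-1. vehicles 24 < 27 → Commercial Registration not required.
Sec. 10-2. Retail Sales Registration is required → Operating Permit also required.
Sec. 10-3. years in business 22 < 24 → Established Business Permit not required.
Sec. 10-4. is a home-based business (not: operates from an industrially zoned site) → Annual License not required.
Sec. 10-5. years in business 22 ≤ 26; dispenses prescription medication; sells secondhand or consigned goods → Standard License not required.
Sec. 10-6. years in business 22 > 18 → New Business Registration not required.
Sec. 10-7. years in business 22 ≤ 24; vehicles 24 > 19 → Commercial Certificate not required.
Sec. 10-8. operates a retail storefront; floor area 13,400 square feet ≥ 9,200 square feet → Retail Sales Registration required.
Sec. 10-9. operates a retail storefront → Retail Sales Permit required.
Sec. 10-10. is a worker-owned cooperative (not: is a sole proprietorship) → Operating License not required.
Sec. 10-11. floor area 13,400 square feet ≥ 4,800 square feet → Municipal Authorization required.
Sec. 10-12. is a home-based business (not: is a mobile business with no fixed premises) → Municipal Permit not required.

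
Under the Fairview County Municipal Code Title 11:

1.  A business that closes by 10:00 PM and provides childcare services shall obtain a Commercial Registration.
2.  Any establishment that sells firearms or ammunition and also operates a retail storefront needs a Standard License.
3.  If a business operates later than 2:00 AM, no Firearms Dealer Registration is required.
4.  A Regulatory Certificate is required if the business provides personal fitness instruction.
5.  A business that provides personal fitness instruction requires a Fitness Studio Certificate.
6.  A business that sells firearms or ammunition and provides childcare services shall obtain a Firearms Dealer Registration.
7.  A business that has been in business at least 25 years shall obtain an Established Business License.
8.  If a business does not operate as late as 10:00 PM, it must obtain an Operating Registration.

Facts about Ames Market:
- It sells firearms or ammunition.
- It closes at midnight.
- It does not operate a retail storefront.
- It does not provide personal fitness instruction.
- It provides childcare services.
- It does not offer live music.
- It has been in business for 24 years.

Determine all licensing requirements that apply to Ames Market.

Firearms Dealer Registration

1. closes midnight, after 10:00 PM; provides childcare services → Commercial Registration not required.
2. sells firearms or ammunition; does not operate a retail storefront → Standard License not required.
3. closes midnight, at/before 2:00 AM → Firearms Dealer Registration exemption does not apply.
4. does not provide personal fitness instruction → Regulatory Certificate not required.
5. does not provide personal fitness instruction → Fitness Studio Certificate not required.
6. sells firearms or ammunition; provides childcare services → Firearms Dealer Registration required.
7. years in business 24 < 25 → Established Business License not required.
8. closes midnight, after 10:00 PM → Operating Registration not required.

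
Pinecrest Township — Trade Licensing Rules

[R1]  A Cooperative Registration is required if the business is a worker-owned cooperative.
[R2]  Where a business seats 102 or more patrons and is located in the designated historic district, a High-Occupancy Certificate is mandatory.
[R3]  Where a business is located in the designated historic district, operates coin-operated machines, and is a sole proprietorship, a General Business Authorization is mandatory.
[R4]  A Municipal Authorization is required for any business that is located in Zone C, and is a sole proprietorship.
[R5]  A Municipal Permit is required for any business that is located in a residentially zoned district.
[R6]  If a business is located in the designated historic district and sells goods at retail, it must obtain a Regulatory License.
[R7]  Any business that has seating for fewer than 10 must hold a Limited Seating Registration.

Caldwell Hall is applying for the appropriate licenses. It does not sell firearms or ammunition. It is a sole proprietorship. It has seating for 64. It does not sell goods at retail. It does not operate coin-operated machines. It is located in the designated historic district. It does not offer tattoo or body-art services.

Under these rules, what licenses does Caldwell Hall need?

None

[R1] is a sole proprietorship (not: is a worker-owned cooperative) → Cooperative Registration not required.
[R2] seating 64 < 102; is located in the designated historic district → High-Occupancy Certificate not required.
[R3] is located in the designated historic district; does not operate coin-operated machines; is a sole proprietorship → General Business Authorization not required.
[R4] is located in the designated historic district (not: is located in Zone C); is a sole proprietorship → Municipal Authorization not required.
[R5] is located in the designated historic district (not: is located in a residentially zoned district) → Municipal Permit not required.
[R6] is located in the designated historic district; does not sell goods at retail → Regulatory License not required.
[R7] seating 64 ≥ 10 → Limited Seating Registration not required.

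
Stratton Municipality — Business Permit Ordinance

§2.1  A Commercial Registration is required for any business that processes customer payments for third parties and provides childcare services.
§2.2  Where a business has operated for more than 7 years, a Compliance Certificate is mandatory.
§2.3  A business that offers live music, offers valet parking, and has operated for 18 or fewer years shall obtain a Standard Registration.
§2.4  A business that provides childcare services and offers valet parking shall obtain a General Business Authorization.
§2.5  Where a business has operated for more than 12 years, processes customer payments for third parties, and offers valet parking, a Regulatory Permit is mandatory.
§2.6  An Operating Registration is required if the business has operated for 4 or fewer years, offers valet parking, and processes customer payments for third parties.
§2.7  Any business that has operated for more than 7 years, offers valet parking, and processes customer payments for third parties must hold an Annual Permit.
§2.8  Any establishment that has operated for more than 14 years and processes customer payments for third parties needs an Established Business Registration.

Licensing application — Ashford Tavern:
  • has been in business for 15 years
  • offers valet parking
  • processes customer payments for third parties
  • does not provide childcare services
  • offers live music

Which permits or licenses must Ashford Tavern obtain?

Annual Permit, Compliance Certificate, Established Business Registration, Regulatory Permit, Standard Registration

§2.1 processes customer payments for third parties; does not provide childcare services → Commercial Registration not required.
§2.2 years in business 15 > 7 → Compliance Certificate required.
§2.3 offers live music; offers valet parking; years in business 15 ≤ 18 → Standard Registration required.
§2.4 does not provide childcare services; offers valet parking → General Business Authorization not required.
§2.5 years in business 15 > 12; processes customer payments for third parties; offers valet parking → Regulatory Permit required.
§2.6 years in business 15 > 4; offers valet parking; processes customer payments for third parties → Operating Registration not required.
§2.7 years in business 15 > 7; offers valet parking; processes customer payments for third parties → Annual Permit required.
§2.8 years in business 15 > 14; processes customer payments for third parties → Established Business Registration required.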